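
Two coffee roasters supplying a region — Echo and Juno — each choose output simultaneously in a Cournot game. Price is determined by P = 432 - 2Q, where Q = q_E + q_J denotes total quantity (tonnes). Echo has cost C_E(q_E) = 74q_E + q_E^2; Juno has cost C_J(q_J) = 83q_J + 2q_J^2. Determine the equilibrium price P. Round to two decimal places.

Echo's profit: π_E = (432 - 2Q)q_E - (74q_E + q_E²). Setting ∂π_E/∂q_E = 0: 358 - 6q_E - 2(q_J) = 0.
Juno's first-order condition: 349 - 8q_J - 2(q_E) = 0.
Rearranging gives the reaction functions q_E = (358 - 2q_J)/6 and q_J = (349 - 2q_E)/8.
Solving the pair: q_E = 1083/22, q_J = 689/22.
Total output Q = 886/11, so price P = 432 - 2·(886/11) = 270.9091.

270.91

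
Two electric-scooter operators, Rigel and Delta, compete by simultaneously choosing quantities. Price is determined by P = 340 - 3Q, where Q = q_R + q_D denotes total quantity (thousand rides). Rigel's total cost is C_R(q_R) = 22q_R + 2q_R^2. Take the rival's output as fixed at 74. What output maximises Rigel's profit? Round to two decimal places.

With the rival's output fixed at 74, Rigel's profit is π_R = (340 - 3·74 - 3q_R)q_R - (22q_R + 2q_R²) = (118 - 3q_R)q_R - (22q_R + 2q_R²).
∂π_R/∂q_R = 96 - 10q_R = 0, so q_R = 48/5.

9.60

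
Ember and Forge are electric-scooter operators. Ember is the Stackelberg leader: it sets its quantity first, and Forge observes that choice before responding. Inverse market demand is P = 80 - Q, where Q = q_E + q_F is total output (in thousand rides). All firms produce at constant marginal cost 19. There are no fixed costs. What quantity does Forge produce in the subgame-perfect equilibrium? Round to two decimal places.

15.25

Solve by backward induction. Given q_E, the follower Forge maximises π_F = (80 - q_E - q_F)q_F - 19q_F.
Setting the follower's marginal profit to zero, 61 - q_E - 2q_F = 0, i.e. q_F = (61 - q_E)/2.
The leader anticipates this reaction. Substituting into P = 80 - Q gives P = 99/2 - (1/2)q_E, so π_E = (99/2 - (1/2)q_E)q_E - 19q_E.
The leader's first-order condition 61/2 - q_E = 0 yields q_E = 61/2.
Then q_F = (61 - 61/2)/2 = 61/4.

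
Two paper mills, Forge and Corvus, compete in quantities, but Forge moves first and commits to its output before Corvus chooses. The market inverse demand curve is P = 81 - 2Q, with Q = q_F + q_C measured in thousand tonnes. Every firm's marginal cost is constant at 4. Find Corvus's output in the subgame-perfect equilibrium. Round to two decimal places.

9.63

The follower Corvus best-responds to any q_F: π_C = (81 - 2Q)q_C - 4q_C.
Follower FOC: 77 - 2q_F - 4q_C = 0, so q_C(q_F) = (77 - 2q_F)/4.
The leader anticipates this reaction. Substituting into P = 81 - 2Q gives P = 85/2 - q_F, so π_F = (85/2 - q_F)q_F - 4q_F.
The leader's first-order condition 77/2 - 2q_F = 0 yields q_F = 77/4.
Then q_C = (77 - 2·(77/4))/4 = 77/8.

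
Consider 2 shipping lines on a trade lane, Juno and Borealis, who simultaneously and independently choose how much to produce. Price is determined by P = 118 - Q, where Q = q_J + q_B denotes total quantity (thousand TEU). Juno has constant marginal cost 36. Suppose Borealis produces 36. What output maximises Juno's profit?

With the rival's output fixed at 36, Juno's profit is π_J = (118 - 36 - q_J)q_J - (36q_J) = (82 - q_J)q_J - (36q_J).
∂π_J/∂q_J = 46 - 2q_J = 0, so q_J = 23.

23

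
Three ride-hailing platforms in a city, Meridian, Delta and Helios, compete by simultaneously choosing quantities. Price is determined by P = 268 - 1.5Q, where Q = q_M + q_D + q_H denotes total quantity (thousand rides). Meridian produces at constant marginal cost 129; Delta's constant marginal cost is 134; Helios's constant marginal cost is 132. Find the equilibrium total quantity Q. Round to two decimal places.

Meridian's profit: π_M = (268 - 1.5Q)q_M - (129q_M). Setting ∂π_M/∂q_M = 0: 139 - 3q_M - (3/2)(q_D + q_H) = 0.
Delta's first-order condition: 134 - 3q_D - (3/2)(q_M + q_H) = 0.
Helios's profit: π_H = (268 - 1.5Q)q_H - (132q_H). Setting ∂π_H/∂q_H = 0: 136 - 3q_H - (3/2)(q_M + q_D) = 0.
Adding the 3 first-order conditions: 409 − 6Q = 0, so Q = 409/6.
Back-substituting: q_M = (139 − 409/4)/(3/2) = 49/2, q_D = (134 − 409/4)/(3/2) = 127/6, q_H = (136 − 409/4)/(3/2) = 45/2.
Total output Q = 49/2 + 127/6 + 45/2 = 409/6.

68.17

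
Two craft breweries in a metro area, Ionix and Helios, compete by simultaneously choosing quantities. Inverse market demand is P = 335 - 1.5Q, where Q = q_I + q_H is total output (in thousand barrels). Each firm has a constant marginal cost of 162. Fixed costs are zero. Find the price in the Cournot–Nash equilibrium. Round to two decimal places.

219.67

A representative firm's profit is π_i = q_i(335 - 1.5Q) - 162q_i.
Setting ∂π_i/∂q_i = 0 with rivals' quantities fixed: 173 - 3q_i - (3/2)q_j = 0.
With identical firms every q_j equals q_i, so q_j = q_i and 173 = (9/2)q_i, giving q_i = 346/9.
Total output Q = 692/9, so price P = 335 - (3/2)·(692/9) = 659/3.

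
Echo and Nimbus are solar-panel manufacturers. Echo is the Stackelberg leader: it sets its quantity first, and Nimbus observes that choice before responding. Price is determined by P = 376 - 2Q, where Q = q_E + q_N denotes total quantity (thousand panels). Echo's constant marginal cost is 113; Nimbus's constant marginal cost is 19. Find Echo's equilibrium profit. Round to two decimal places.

1785.06

The follower Nimbus best-responds to any q_E: π_N = (376 - 2Q)q_N - 19q_N.
Follower FOC: 357 - 2q_E - 4q_N = 0, so q_N(q_E) = (357 - 2q_E)/4.
Echo substitutes q_N(q_E) into its own profit: π_E = q_E(376 - 2q_E - (357 - 2q_E)/2) - 113q_E = (395/2 - q_E)q_E - 113q_E.
Maximising: ∂π_E/∂q_E = 169/2 - 2q_E = 0, giving q_E = 169/4.
Then q_N = (357 - 2·(169/4))/4 = 545/8.
Price P = 376 - 2·(883/8) = 621/4.
Echo's profit: (621/4 - 113)·(169/4) = 1785.0625.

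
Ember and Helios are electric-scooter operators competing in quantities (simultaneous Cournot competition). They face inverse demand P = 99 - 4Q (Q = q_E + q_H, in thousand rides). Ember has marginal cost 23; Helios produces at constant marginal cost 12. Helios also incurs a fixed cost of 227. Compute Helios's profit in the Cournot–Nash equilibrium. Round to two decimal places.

39.78

Ember's profit: π_E = (99 - 4Q)q_E - (23q_E). Setting ∂π_E/∂q_E = 0: 76 - 8q_E - 4(q_H) = 0.
Helios's profit: π_H = (99 - 4Q)q_H - (12q_H). Setting ∂π_H/∂q_H = 0: 87 - 8q_H - 4(q_E) = 0.
Rearranging gives the reaction functions q_E = (76 - 4q_H)/8 and q_H = (87 - 4q_E)/8.
Solving the pair: q_E = 65/12, q_H = 49/6.
Price P = 99 - 4·(163/12) = 134/3.
Helios's profit: (134/3 - 12)·(49/6) - 227 = 358/9.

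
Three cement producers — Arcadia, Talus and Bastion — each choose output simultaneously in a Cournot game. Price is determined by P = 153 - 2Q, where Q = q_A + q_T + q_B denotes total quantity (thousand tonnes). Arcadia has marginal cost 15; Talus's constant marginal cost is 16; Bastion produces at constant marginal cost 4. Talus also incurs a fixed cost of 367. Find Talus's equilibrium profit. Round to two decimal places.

113.50

Arcadia's profit: π_A = (153 - 2Q)q_A - (15q_A). Setting ∂π_A/∂q_A = 0: 138 - 4q_A - 2(q_T + q_B) = 0.
Talus's profit: π_T = (153 - 2Q)q_T - (16q_T). Setting ∂π_T/∂q_T = 0: 137 - 4q_T - 2(q_A + q_B) = 0.
Bastion's first-order condition: 149 - 4q_B - 2(q_A + q_T) = 0.
Summing all 3 equations gives 424 − 8Q = 0, hence Q = 53.
Back-substituting: q_A = (138 − 106)/2 = 16, q_T = (137 − 106)/2 = 31/2, q_B = (149 − 106)/2 = 43/2.
Price P = 153 - 2·53 = 47.
Talus's profit: (47 - 16)·(31/2) - 367 = 227/2.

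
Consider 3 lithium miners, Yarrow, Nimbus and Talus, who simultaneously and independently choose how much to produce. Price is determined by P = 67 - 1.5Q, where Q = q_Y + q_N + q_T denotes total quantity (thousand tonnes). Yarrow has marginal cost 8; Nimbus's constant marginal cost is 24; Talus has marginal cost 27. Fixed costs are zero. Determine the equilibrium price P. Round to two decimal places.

Yarrow's profit: π_Y = (67 - 1.5Q)q_Y - (8q_Y). Setting ∂π_Y/∂q_Y = 0: 59 - 3q_Y - (3/2)(q_N + q_T) = 0.
Nimbus's first-order condition: 43 - 3q_N - (3/2)(q_Y + q_T) = 0.
Talus's profit: π_T = (67 - 1.5Q)q_T - (27q_T). Setting ∂π_T/∂q_T = 0: 40 - 3q_T - (3/2)(q_Y + q_N) = 0.
Adding the 3 conditions: 142 − 3Q − 3Q = 0, i.e. Q = 71/3.
Back-substituting: q_Y = (59 − 71/2)/(3/2) = 47/3, q_N = (43 − 71/2)/(3/2) = 5, q_T = (40 − 71/2)/(3/2) = 3.
Total output Q = 71/3, so price P = 67 - (3/2)·(71/3) = 63/2.

31.50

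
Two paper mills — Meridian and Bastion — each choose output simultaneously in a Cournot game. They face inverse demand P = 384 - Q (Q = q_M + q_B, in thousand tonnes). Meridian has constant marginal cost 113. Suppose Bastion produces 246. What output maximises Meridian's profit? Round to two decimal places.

12.50

With the rival's output fixed at 246, Meridian's profit is π_M = (384 - 246 - q_M)q_M - (113q_M) = (138 - q_M)q_M - (113q_M).
∂π_M/∂q_M = 25 - 2q_M = 0, so q_M = 25/2.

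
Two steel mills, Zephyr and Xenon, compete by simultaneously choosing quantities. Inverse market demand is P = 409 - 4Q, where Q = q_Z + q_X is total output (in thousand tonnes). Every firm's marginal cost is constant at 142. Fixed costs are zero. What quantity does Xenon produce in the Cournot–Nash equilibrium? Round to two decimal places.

Each firm earns π_i = (409 - 4Q)q_i - 142q_i.
First-order condition (treating rivals' output as given): 267 - 8q_i - 4q_j = 0.
With identical firms every q_j equals q_i, so q_j = q_i and 267 = 12q_i, giving q_i = 89/4.

22.25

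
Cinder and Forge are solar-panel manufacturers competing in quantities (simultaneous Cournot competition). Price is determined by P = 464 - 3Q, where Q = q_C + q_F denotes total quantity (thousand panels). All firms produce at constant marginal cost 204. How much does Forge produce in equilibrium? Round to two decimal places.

28.89

A representative firm's profit is π_i = q_i(464 - 3Q) - 204q_i.
Setting ∂π_i/∂q_i = 0 with rivals' quantities fixed: 260 - 6q_i - 3q_j = 0.
By symmetry each firm produces the same amount; substituting q_j = q_i yields q_i = 260/9.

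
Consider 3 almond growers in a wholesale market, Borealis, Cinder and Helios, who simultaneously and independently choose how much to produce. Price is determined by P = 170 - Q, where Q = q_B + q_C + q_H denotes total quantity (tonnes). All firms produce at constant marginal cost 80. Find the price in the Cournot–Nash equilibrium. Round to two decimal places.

A representative firm's profit is π_i = q_i(170 - Q) - 80q_i.
First-order condition (treating rivals' output as given): 90 - 2q_i - Σ_{j≠i} q_j = 0.
By symmetry each firm produces the same amount; substituting Σ_{j≠i} q_j = 2q_i yields q_i = 90/4 = 45/2.
Total output Q = 135/2, so price P = 170 - 135/2 = 205/2.

102.50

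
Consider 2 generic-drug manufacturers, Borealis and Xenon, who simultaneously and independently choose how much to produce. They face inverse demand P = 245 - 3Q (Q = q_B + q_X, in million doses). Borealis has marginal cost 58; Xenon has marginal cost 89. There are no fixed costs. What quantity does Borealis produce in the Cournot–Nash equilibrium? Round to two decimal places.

24.22

Borealis's profit: π_B = (245 - 3Q)q_B - (58q_B). Setting ∂π_B/∂q_B = 0: 187 - 6q_B - 3(q_X) = 0.
Xenon's first-order condition: 156 - 6q_X - 3(q_B) = 0.
Best responses: q_B = (187 - 3q_X)/6, q_X = (156 - 3q_B)/6.
Substituting one into the other gives q_B = 218/9 and q_X = 125/9.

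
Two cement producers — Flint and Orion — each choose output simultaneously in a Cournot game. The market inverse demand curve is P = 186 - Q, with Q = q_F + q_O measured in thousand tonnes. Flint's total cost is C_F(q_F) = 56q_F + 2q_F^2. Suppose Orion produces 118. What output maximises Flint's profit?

With the rival's output fixed at 118, Flint's profit is π_F = (186 - 118 - q_F)q_F - (56q_F + 2q_F²) = (68 - q_F)q_F - (56q_F + 2q_F²).
∂π_F/∂q_F = 12 - 6q_F = 0, so q_F = 2.

2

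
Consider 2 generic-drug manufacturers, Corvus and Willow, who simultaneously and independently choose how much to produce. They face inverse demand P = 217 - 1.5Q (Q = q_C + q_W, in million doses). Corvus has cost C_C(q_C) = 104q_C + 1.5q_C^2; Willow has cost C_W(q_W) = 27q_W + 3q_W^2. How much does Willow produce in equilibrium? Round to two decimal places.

18.75

Corvus's profit: π_C = (217 - 1.5Q)q_C - (104q_C + (3/2)q_C²). Setting ∂π_C/∂q_C = 0: 113 - 6q_C - (3/2)(q_W) = 0.
Willow's first-order condition: 190 - 9q_W - (3/2)(q_C) = 0.
So q_C = (113 - (3/2)q_W)/6 and q_W = (190 - (3/2)q_C)/9.
Substituting one into the other gives q_C = 976/69 and q_W = 1294/69.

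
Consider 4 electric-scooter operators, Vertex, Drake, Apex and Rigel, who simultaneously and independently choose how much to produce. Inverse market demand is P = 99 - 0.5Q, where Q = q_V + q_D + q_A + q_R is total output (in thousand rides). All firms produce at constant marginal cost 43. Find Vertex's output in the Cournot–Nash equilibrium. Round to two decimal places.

22.40

Each firm earns π_i = (99 - 0.5Q)q_i - 43q_i.
First-order condition (treating rivals' output as given): 56 - q_i - (1/2)·Σ_{j≠i} q_j = 0.
By symmetry each firm produces the same amount; substituting Σ_{j≠i} q_j = 3q_i yields q_i = 56/(5/2) = 112/5.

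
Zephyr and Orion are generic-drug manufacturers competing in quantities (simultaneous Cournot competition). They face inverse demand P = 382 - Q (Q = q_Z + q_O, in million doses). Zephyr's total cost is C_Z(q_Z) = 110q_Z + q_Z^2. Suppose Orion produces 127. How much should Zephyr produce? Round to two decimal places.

With the rival's output fixed at 127, Zephyr's profit is π_Z = (382 - 127 - q_Z)q_Z - (110q_Z + q_Z²) = (255 - q_Z)q_Z - (110q_Z + q_Z²).
∂π_Z/∂q_Z = 145 - 4q_Z = 0, so q_Z = 145/4.

36.25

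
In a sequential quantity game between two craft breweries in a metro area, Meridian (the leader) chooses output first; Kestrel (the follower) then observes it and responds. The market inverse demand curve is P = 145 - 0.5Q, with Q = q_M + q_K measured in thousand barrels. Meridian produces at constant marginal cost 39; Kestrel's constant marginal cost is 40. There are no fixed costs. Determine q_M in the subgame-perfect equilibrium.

107

The follower Kestrel best-responds to any q_M: π_K = (145 - 0.5Q)q_K - 40q_K.
∂π_K/∂q_K = 105 - (1/2)q_M - q_K = 0 gives the reaction function q_K = (105 - (1/2)q_M).
Meridian substitutes q_K(q_M) into its own profit: π_M = q_M(145 - (1/2)q_M - (105 - (1/2)q_M)/2) - 39q_M = (185/2 - (1/4)q_M)q_M - 39q_M.
The leader's first-order condition 107/2 - (1/2)q_M = 0 yields q_M = 107.
Then q_K = (105 - (1/2)·107) = 103/2.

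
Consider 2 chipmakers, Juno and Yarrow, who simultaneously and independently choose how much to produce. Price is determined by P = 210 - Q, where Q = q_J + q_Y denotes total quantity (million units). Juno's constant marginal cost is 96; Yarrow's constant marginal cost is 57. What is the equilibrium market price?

Juno's profit: π_J = (210 - Q)q_J - (96q_J). Setting ∂π_J/∂q_J = 0: 114 - 2q_J - (q_Y) = 0.
Yarrow's first-order condition: 153 - 2q_Y - (q_J) = 0.
Best responses: q_J = (114 - q_Y)/2, q_Y = (153 - q_J)/2.
Substituting one into the other gives q_J = 25 and q_Y = 64.
Total output Q = 89, so price P = 210 - 89 = 121.

121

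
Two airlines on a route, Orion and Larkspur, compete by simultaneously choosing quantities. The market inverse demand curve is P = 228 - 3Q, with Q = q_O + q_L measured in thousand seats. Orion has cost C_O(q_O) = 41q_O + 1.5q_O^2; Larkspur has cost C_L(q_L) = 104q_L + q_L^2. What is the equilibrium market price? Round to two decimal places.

148.05

Orion's profit: π_O = (228 - 3Q)q_O - (41q_O + (3/2)q_O²). Setting ∂π_O/∂q_O = 0: 187 - 9q_O - 3(q_L) = 0.
Larkspur's profit: π_L = (228 - 3Q)q_L - (104q_L + q_L²). Setting ∂π_L/∂q_L = 0: 124 - 8q_L - 3(q_O) = 0.
Best responses: q_O = (187 - 3q_L)/9, q_L = (124 - 3q_O)/8.
Substituting one into the other gives q_O = 1124/63 and q_L = 185/21.
Total output Q = 1679/63, so price P = 228 - 3·(1679/63) = 148.0476.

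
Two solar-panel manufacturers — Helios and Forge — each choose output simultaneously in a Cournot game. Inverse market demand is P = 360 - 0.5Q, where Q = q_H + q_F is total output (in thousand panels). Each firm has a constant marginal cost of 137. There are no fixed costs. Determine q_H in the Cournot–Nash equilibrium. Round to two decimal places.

A representative firm's profit is π_i = q_i(360 - 0.5Q) - 137q_i.
First-order condition (treating rivals' output as given): 223 - q_i - (1/2)q_j = 0.
By symmetry each firm produces the same amount; substituting q_j = q_i yields q_i = 223/(3/2) = 446/3.

148.67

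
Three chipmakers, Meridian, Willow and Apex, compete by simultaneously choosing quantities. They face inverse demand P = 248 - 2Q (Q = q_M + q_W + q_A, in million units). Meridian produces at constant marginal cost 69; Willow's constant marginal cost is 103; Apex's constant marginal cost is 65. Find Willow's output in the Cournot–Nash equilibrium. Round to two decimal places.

Meridian's profit: π_M = (248 - 2Q)q_M - (69q_M). Setting ∂π_M/∂q_M = 0: 179 - 4q_M - 2(q_W + q_A) = 0.
Willow's profit: π_W = (248 - 2Q)q_W - (103q_W). Setting ∂π_W/∂q_W = 0: 145 - 4q_W - 2(q_M + q_A) = 0.
Apex's profit: π_A = (248 - 2Q)q_A - (65q_A). Setting ∂π_A/∂q_A = 0: 183 - 4q_A - 2(q_M + q_W) = 0.
Summing all 3 equations gives 507 − 8Q = 0, hence Q = 507/8.
Back-substituting: q_M = (179 − 507/4)/2 = 209/8, q_W = (145 − 507/4)/2 = 73/8, q_A = (183 − 507/4)/2 = 225/8.

9.13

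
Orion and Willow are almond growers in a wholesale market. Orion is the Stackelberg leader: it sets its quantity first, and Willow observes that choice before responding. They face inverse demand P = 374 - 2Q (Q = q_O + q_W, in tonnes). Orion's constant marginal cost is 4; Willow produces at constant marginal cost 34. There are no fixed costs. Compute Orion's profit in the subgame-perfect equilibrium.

10000

Solve by backward induction. Given q_O, the follower Willow maximises π_W = (374 - 2q_O - 2q_W)q_W - 34q_W.
Follower FOC: 340 - 2q_O - 4q_W = 0, so q_W(q_O) = (340 - 2q_O)/4.
Orion substitutes q_W(q_O) into its own profit: π_O = q_O(374 - 2q_O - (340 - 2q_O)/2) - 4q_O = (204 - q_O)q_O - 4q_O.
The leader's first-order condition 200 - 2q_O = 0 yields q_O = 100.
Then q_W = (340 - 2·100)/4 = 35.
Price P = 374 - 2·135 = 104.
Orion's profit: (104 - 4)·100 = 10000.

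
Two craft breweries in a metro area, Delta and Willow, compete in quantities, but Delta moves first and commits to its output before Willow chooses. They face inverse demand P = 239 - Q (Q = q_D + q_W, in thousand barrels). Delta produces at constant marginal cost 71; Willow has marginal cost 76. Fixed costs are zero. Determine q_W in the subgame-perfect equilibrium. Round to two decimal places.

38.25

Solve by backward induction. Given q_D, the follower Willow maximises π_W = (239 - q_D - q_W)q_W - 76q_W.
Follower FOC: 163 - q_D - 2q_W = 0, so q_W(q_D) = (163 - q_D)/2.
Delta substitutes q_W(q_D) into its own profit: π_D = q_D(239 - q_D - (163 - q_D)/2) - 71q_D = (315/2 - (1/2)q_D)q_D - 71q_D.
Leader FOC: 173/2 - q_D = 0, so q_D = 173/2.
Then q_W = (163 - 173/2)/2 = 153/4.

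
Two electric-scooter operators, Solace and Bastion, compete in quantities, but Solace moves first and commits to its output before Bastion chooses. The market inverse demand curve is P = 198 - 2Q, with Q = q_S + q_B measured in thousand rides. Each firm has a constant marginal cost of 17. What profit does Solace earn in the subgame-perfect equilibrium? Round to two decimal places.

2047.56

Solve by backward induction. Given q_S, the follower Bastion maximises π_B = (198 - 2q_S - 2q_B)q_B - 17q_B.
Follower FOC: 181 - 2q_S - 4q_B = 0, so q_B(q_S) = (181 - 2q_S)/4.
Solace substitutes q_B(q_S) into its own profit: π_S = q_S(198 - 2q_S - (181 - 2q_S)/2) - 17q_S = (215/2 - q_S)q_S - 17q_S.
The leader's first-order condition 181/2 - 2q_S = 0 yields q_S = 181/4.
Then q_B = (181 - 2·(181/4))/4 = 181/8.
Price P = 198 - 2·(543/8) = 249/4.
Solace's profit: (249/4 - 17)·(181/4) = 2047.5625.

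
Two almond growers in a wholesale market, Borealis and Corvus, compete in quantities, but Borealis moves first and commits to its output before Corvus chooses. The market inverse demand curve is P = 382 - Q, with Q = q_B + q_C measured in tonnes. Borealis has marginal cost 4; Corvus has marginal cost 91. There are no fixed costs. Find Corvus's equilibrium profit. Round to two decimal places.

Solve by backward induction. Given q_B, the follower Corvus maximises π_C = (382 - q_B - q_C)q_C - 91q_C.
Setting the follower's marginal profit to zero, 291 - q_B - 2q_C = 0, i.e. q_C = (291 - q_B)/2.
The leader anticipates this reaction. Substituting into P = 382 - Q gives P = 473/2 - (1/2)q_B, so π_B = (473/2 - (1/2)q_B)q_B - 4q_B.
The leader's first-order condition 465/2 - q_B = 0 yields q_B = 465/2.
Then q_C = (291 - 465/2)/2 = 117/4.
Price P = 382 - 1047/4 = 481/4.
Corvus's profit: (481/4 - 91)·(117/4) = 855.5625.

855.56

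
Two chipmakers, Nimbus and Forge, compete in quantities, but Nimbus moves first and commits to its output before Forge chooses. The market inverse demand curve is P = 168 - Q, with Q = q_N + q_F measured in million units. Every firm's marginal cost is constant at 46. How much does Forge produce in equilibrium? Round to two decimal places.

Solve by backward induction. Given q_N, the follower Forge maximises π_F = (168 - q_N - q_F)q_F - 46q_F.
Follower FOC: 122 - q_N - 2q_F = 0, so q_F(q_N) = (122 - q_N)/2.
The leader anticipates this reaction. Substituting into P = 168 - Q gives P = 107 - (1/2)q_N, so π_N = (107 - (1/2)q_N)q_N - 46q_N.
The leader's first-order condition 61 - q_N = 0 yields q_N = 61.
Then q_F = (122 - 61)/2 = 61/2.

30.50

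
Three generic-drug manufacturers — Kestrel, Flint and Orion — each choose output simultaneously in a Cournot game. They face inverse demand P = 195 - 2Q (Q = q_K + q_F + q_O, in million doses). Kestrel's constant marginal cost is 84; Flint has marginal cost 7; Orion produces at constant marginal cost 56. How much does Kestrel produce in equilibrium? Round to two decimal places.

0.75

Kestrel's profit: π_K = (195 - 2Q)q_K - (84q_K). Setting ∂π_K/∂q_K = 0: 111 - 4q_K - 2(q_F + q_O) = 0.
Flint's profit: π_F = (195 - 2Q)q_F - (7q_F). Setting ∂π_F/∂q_F = 0: 188 - 4q_F - 2(q_K + q_O) = 0.
Orion's profit: π_O = (195 - 2Q)q_O - (56q_O). Setting ∂π_O/∂q_O = 0: 139 - 4q_O - 2(q_K + q_F) = 0.
Summing all 3 equations gives 438 − 8Q = 0, hence Q = 219/4.
Back-substituting: q_K = (111 − 219/2)/2 = 3/4, q_F = (188 − 219/2)/2 = 157/4, q_O = (139 − 219/2)/2 = 59/4.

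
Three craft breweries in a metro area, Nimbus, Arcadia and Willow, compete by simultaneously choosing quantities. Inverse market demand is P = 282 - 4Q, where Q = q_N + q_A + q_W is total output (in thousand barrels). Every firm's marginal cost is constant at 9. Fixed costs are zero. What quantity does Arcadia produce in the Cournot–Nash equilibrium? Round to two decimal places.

Each firm earns π_i = (282 - 4Q)q_i - 9q_i.
First-order condition (treating rivals' output as given): 273 - 8q_i - 4·Σ_{j≠i} q_j = 0.
With identical firms every q_j equals q_i, so Σ_{j≠i} q_j = 2q_i and 273 = 16q_i, giving q_i = 273/16.

17.06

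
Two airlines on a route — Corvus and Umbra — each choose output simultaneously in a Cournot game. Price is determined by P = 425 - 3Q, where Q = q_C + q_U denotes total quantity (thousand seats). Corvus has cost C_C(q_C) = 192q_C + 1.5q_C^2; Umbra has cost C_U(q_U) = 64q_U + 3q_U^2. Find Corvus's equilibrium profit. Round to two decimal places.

1347.28

Corvus's profit: π_C = (425 - 3Q)q_C - (192q_C + (3/2)q_C²). Setting ∂π_C/∂q_C = 0: 233 - 9q_C - 3(q_U) = 0.
Umbra's profit: π_U = (425 - 3Q)q_U - (64q_U + 3q_U²). Setting ∂π_U/∂q_U = 0: 361 - 12q_U - 3(q_C) = 0.
So q_C = (233 - 3q_U)/9 and q_U = (361 - 3q_C)/12.
Substituting one into the other gives q_C = 571/33 and q_U = 850/33.
Price P = 425 - 3·(1421/33) = 295.8182.
Corvus's profit: 295.8182·(571/33) - 192·(571/33) - (3/2)(571/33)² = 1347.2769.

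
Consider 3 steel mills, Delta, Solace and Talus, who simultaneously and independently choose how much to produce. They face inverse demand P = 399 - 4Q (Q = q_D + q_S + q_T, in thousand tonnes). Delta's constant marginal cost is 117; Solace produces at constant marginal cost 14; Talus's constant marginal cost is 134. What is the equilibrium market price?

166

Delta's profit: π_D = (399 - 4Q)q_D - (117q_D). Setting ∂π_D/∂q_D = 0: 282 - 8q_D - 4(q_S + q_T) = 0.
Solace's first-order condition: 385 - 8q_S - 4(q_D + q_T) = 0.
Talus's first-order condition: 265 - 8q_T - 4(q_D + q_S) = 0.
Adding the 3 conditions: 932 − 8Q − 8Q = 0, i.e. Q = 233/4.
Back-substituting: q_D = (282 − 233)/4 = 49/4, q_S = (385 − 233)/4 = 38, q_T = (265 − 233)/4 = 8.
Total output Q = 233/4, so price P = 399 - 4·(233/4) = 166.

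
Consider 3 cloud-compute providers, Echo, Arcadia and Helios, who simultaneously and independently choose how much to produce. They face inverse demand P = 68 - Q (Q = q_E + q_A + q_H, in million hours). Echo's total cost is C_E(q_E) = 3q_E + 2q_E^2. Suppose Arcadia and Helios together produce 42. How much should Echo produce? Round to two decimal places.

With rivals' combined output fixed at 42, Echo's profit is π_E = (68 - 42 - q_E)q_E - (3q_E + 2q_E²) = (26 - q_E)q_E - (3q_E + 2q_E²).
∂π_E/∂q_E = 23 - 6q_E = 0, so q_E = 23/6.

3.83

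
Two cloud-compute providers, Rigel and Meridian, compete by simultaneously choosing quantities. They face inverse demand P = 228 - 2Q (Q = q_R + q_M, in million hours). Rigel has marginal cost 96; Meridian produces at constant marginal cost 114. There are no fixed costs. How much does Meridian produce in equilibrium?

Rigel's profit: π_R = (228 - 2Q)q_R - (96q_R). Setting ∂π_R/∂q_R = 0: 132 - 4q_R - 2(q_M) = 0.
Meridian's profit: π_M = (228 - 2Q)q_M - (114q_M). Setting ∂π_M/∂q_M = 0: 114 - 4q_M - 2(q_R) = 0.
So q_R = (132 - 2q_M)/4 and q_M = (114 - 2q_R)/4.
Substituting one into the other gives q_R = 25 and q_M = 16.

16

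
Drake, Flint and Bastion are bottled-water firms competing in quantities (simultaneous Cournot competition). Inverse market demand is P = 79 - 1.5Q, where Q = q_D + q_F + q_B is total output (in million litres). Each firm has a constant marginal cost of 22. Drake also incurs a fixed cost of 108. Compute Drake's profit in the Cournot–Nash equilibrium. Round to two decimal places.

27.38

Each firm earns π_i = (79 - 1.5Q)q_i - 22q_i.
Setting ∂π_i/∂q_i = 0 with rivals' quantities fixed: 57 - 3q_i - (3/2)·Σ_{j≠i} q_j = 0.
With identical firms every q_j equals q_i, so Σ_{j≠i} q_j = 2q_i and 57 = 6q_i, giving q_i = 19/2.
Price P = 79 - (3/2)·(57/2) = 145/4.
Drake's profit: (145/4 - 22)·(19/2) - 108 = 219/8.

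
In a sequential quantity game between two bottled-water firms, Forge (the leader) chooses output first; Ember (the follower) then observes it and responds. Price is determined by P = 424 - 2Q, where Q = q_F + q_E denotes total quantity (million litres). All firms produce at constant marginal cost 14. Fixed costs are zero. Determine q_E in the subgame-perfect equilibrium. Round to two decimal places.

The follower Ember best-responds to any q_F: π_E = (424 - 2Q)q_E - 14q_E.
Follower FOC: 410 - 2q_F - 4q_E = 0, so q_E(q_F) = (410 - 2q_F)/4.
The leader anticipates this reaction. Substituting into P = 424 - 2Q gives P = 219 - q_F, so π_F = (219 - q_F)q_F - 14q_F.
Leader FOC: 205 - 2q_F = 0, so q_F = 205/2.
Then q_E = (410 - 2·(205/2))/4 = 205/4.

51.25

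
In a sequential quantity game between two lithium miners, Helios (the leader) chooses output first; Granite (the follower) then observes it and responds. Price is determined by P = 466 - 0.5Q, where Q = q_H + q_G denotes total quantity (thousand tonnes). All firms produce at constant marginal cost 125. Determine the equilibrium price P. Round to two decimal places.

210.25

The follower Granite best-responds to any q_H: π_G = (466 - 0.5Q)q_G - 125q_G.
Follower FOC: 341 - (1/2)q_H - q_G = 0, so q_G(q_H) = (341 - (1/2)q_H).
Helios substitutes q_G(q_H) into its own profit: π_H = q_H(466 - (1/2)q_H - (341 - (1/2)q_H)/2) - 125q_H = (591/2 - (1/4)q_H)q_H - 125q_H.
Maximising: ∂π_H/∂q_H = 341/2 - (1/2)q_H = 0, giving q_H = 341.
Then q_G = (341 - (1/2)·341) = 341/2.
Total output Q = 1023/2, so price P = 466 - (1/2)·(1023/2) = 841/4.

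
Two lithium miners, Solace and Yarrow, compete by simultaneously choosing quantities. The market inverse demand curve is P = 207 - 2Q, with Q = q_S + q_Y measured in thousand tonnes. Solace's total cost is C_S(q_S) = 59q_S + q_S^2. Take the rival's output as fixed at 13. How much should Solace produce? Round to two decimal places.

20.33

With the rival's output fixed at 13, Solace's profit is π_S = (207 - 2·13 - 2q_S)q_S - (59q_S + q_S²) = (181 - 2q_S)q_S - (59q_S + q_S²).
∂π_S/∂q_S = 122 - 6q_S = 0, so q_S = 61/3.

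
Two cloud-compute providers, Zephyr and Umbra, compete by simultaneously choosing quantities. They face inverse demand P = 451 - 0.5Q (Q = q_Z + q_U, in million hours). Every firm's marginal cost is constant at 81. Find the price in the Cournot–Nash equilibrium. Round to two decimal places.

Each firm earns π_i = (451 - 0.5Q)q_i - 81q_i.
Setting ∂π_i/∂q_i = 0 with rivals' quantities fixed: 370 - q_i - (1/2)q_j = 0.
By symmetry each firm produces the same amount; substituting q_j = q_i yields q_i = 370/(3/2) = 740/3.
Total output Q = 1480/3, so price P = 451 - (1/2)·(1480/3) = 613/3.

204.33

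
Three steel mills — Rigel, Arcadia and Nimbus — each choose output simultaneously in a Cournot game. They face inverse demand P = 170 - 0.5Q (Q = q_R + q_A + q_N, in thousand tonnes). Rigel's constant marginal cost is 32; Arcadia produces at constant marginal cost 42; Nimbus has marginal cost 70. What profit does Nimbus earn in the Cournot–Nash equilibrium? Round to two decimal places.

Rigel's profit: π_R = (170 - 0.5Q)q_R - (32q_R). Setting ∂π_R/∂q_R = 0: 138 - q_R - (1/2)(q_A + q_N) = 0.
Arcadia's first-order condition: 128 - q_A - (1/2)(q_R + q_N) = 0.
Nimbus's profit: π_N = (170 - 0.5Q)q_N - (70q_N). Setting ∂π_N/∂q_N = 0: 100 - q_N - (1/2)(q_R + q_A) = 0.
Adding the 3 conditions: 366 − Q − Q = 0, i.e. Q = 183.
Back-substituting: q_R = (138 − 183/2)/(1/2) = 93, q_A = (128 − 183/2)/(1/2) = 73, q_N = (100 − 183/2)/(1/2) = 17.
Price P = 170 - (1/2)·183 = 157/2.
Nimbus's profit: (157/2 - 70)·17 = 289/2.

144.50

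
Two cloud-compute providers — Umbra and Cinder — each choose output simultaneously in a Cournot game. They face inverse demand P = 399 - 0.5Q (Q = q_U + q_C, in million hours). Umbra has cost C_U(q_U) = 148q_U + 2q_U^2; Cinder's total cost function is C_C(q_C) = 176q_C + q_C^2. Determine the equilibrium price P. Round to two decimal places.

343.71

Umbra's profit: π_U = (399 - 0.5Q)q_U - (148q_U + 2q_U²). Setting ∂π_U/∂q_U = 0: 251 - 5q_U - (1/2)(q_C) = 0.
Cinder's profit: π_C = (399 - 0.5Q)q_C - (176q_C + q_C²). Setting ∂π_C/∂q_C = 0: 223 - 3q_C - (1/2)(q_U) = 0.
Rearranging gives the reaction functions q_U = (251 - (1/2)q_C)/5 and q_C = (223 - (1/2)q_U)/3.
Substituting one into the other gives q_U = 43.4915 and q_C = 67.0847.
Total output Q = 110.5763, so price P = 399 - (1/2)·110.5763 = 343.7119.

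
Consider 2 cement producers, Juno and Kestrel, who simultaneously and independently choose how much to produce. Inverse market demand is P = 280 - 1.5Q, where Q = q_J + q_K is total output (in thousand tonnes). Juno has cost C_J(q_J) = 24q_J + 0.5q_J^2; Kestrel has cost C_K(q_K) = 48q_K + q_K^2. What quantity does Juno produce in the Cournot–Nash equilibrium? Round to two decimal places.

Juno's profit: π_J = (280 - 1.5Q)q_J - (24q_J + (1/2)q_J²). Setting ∂π_J/∂q_J = 0: 256 - 4q_J - (3/2)(q_K) = 0.
Kestrel's first-order condition: 232 - 5q_K - (3/2)(q_J) = 0.
So q_J = (256 - (3/2)q_K)/4 and q_K = (232 - (3/2)q_J)/5.
Substituting one into the other gives q_J = 52.5070 and q_K = 30.6479.

52.51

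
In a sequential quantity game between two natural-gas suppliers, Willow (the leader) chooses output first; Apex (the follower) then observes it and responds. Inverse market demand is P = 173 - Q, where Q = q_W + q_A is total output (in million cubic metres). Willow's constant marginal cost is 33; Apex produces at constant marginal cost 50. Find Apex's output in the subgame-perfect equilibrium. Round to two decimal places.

22.25

Solve by backward induction. Given q_W, the follower Apex maximises π_A = (173 - q_W - q_A)q_A - 50q_A.
∂π_A/∂q_A = 123 - q_W - 2q_A = 0 gives the reaction function q_A = (123 - q_W)/2.
Willow substitutes q_A(q_W) into its own profit: π_W = q_W(173 - q_W - (123 - q_W)/2) - 33q_W = (223/2 - (1/2)q_W)q_W - 33q_W.
The leader's first-order condition 157/2 - q_W = 0 yields q_W = 157/2.
Then q_A = (123 - 157/2)/2 = 89/4.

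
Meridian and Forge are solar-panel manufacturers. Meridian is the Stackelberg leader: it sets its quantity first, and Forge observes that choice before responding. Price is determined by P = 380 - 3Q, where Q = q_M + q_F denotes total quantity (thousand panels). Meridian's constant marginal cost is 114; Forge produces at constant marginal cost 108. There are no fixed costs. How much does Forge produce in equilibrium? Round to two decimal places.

23.67

Solve by backward induction. Given q_M, the follower Forge maximises π_F = (380 - 3q_M - 3q_F)q_F - 108q_F.
∂π_F/∂q_F = 272 - 3q_M - 6q_F = 0 gives the reaction function q_F = (272 - 3q_M)/6.
The leader anticipates this reaction. Substituting into P = 380 - 3Q gives P = 244 - (3/2)q_M, so π_M = (244 - (3/2)q_M)q_M - 114q_M.
The leader's first-order condition 130 - 3q_M = 0 yields q_M = 130/3.
Then q_F = (272 - 3·(130/3))/6 = 71/3.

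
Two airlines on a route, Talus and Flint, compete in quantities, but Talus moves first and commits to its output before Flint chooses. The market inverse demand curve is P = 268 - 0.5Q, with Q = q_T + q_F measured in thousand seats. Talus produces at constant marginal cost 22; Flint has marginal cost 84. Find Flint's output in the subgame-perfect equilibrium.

30

Solve by backward induction. Given q_T, the follower Flint maximises π_F = (268 - (1/2)q_T - (1/2)q_F)q_F - 84q_F.
∂π_F/∂q_F = 184 - (1/2)q_T - q_F = 0 gives the reaction function q_F = (184 - (1/2)q_T).
The leader anticipates this reaction. Substituting into P = 268 - 0.5Q gives P = 176 - (1/4)q_T, so π_T = (176 - (1/4)q_T)q_T - 22q_T.
Leader FOC: 154 - (1/2)q_T = 0, so q_T = 308.
Then q_F = (184 - (1/2)·308) = 30.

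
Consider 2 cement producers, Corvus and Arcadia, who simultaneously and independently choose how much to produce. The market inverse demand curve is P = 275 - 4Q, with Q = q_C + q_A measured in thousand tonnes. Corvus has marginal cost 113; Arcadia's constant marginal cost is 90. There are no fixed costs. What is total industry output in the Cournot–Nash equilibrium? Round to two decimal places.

28.92

Corvus's profit: π_C = (275 - 4Q)q_C - (113q_C). Setting ∂π_C/∂q_C = 0: 162 - 8q_C - 4(q_A) = 0.
Arcadia's profit: π_A = (275 - 4Q)q_A - (90q_A). Setting ∂π_A/∂q_A = 0: 185 - 8q_A - 4(q_C) = 0.
Rearranging gives the reaction functions q_C = (162 - 4q_A)/8 and q_A = (185 - 4q_C)/8.
Solving the pair: q_C = 139/12, q_A = 52/3.
Total output Q = 139/12 + 52/3 = 347/12.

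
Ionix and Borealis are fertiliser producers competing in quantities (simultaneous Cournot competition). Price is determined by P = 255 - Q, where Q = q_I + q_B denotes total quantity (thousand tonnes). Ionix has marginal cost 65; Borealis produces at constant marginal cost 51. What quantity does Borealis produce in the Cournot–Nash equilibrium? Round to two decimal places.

72.67

Ionix's profit: π_I = (255 - Q)q_I - (65q_I). Setting ∂π_I/∂q_I = 0: 190 - 2q_I - (q_B) = 0.
Borealis's profit: π_B = (255 - Q)q_B - (51q_B). Setting ∂π_B/∂q_B = 0: 204 - 2q_B - (q_I) = 0.
Best responses: q_I = (190 - q_B)/2, q_B = (204 - q_I)/2.
Substituting one into the other gives q_I = 176/3 and q_B = 218/3.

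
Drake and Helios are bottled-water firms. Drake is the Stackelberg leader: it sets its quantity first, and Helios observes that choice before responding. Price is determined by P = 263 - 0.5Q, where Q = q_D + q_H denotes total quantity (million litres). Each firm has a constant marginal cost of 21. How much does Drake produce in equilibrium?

242

Solve by backward induction. Given q_D, the follower Helios maximises π_H = (263 - (1/2)q_D - (1/2)q_H)q_H - 21q_H.
∂π_H/∂q_H = 242 - (1/2)q_D - q_H = 0 gives the reaction function q_H = (242 - (1/2)q_D).
The leader anticipates this reaction. Substituting into P = 263 - 0.5Q gives P = 142 - (1/4)q_D, so π_D = (142 - (1/4)q_D)q_D - 21q_D.
Maximising: ∂π_D/∂q_D = 121 - (1/2)q_D = 0, giving q_D = 242.
Then q_H = (242 - (1/2)·242) = 121.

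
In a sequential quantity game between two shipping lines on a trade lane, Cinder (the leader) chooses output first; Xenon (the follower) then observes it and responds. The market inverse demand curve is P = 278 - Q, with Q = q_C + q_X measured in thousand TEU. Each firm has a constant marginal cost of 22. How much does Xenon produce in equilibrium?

The follower Xenon best-responds to any q_C: π_X = (278 - Q)q_X - 22q_X.
Setting the follower's marginal profit to zero, 256 - q_C - 2q_X = 0, i.e. q_X = (256 - q_C)/2.
The leader anticipates this reaction. Substituting into P = 278 - Q gives P = 150 - (1/2)q_C, so π_C = (150 - (1/2)q_C)q_C - 22q_C.
Leader FOC: 128 - q_C = 0, so q_C = 128.
Then q_X = (256 - 128)/2 = 64.

64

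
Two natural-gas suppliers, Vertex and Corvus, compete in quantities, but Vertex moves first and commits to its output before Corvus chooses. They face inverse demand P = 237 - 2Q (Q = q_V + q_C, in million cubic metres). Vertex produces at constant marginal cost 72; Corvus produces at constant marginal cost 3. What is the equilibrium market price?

The follower Corvus best-responds to any q_V: π_C = (237 - 2Q)q_C - 3q_C.
Follower FOC: 234 - 2q_V - 4q_C = 0, so q_C(q_V) = (234 - 2q_V)/4.
Vertex substitutes q_C(q_V) into its own profit: π_V = q_V(237 - 2q_V - (234 - 2q_V)/2) - 72q_V = (120 - q_V)q_V - 72q_V.
The leader's first-order condition 48 - 2q_V = 0 yields q_V = 24.
Then q_C = (234 - 2·24)/4 = 93/2.
Total output Q = 141/2, so price P = 237 - 2·(141/2) = 96.

96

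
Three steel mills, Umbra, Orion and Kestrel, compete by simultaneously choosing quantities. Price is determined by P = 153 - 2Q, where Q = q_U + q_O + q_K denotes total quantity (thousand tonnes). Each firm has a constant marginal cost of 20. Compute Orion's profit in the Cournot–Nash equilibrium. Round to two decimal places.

552.78

A representative firm's profit is π_i = q_i(153 - 2Q) - 20q_i.
Setting ∂π_i/∂q_i = 0 with rivals' quantities fixed: 133 - 4q_i - 2·Σ_{j≠i} q_j = 0.
With identical firms every q_j equals q_i, so Σ_{j≠i} q_j = 2q_i and 133 = 8q_i, giving q_i = 133/8.
Price P = 153 - 2·(399/8) = 213/4.
Orion's profit: (213/4 - 20)·(133/8) = 552.7813.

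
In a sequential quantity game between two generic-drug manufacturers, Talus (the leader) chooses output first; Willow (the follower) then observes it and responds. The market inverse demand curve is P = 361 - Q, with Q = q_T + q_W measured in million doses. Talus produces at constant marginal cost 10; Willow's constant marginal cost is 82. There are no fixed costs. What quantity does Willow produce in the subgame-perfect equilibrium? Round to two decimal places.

Solve by backward induction. Given q_T, the follower Willow maximises π_W = (361 - q_T - q_W)q_W - 82q_W.
Follower FOC: 279 - q_T - 2q_W = 0, so q_W(q_T) = (279 - q_T)/2.
The leader anticipates this reaction. Substituting into P = 361 - Q gives P = 443/2 - (1/2)q_T, so π_T = (443/2 - (1/2)q_T)q_T - 10q_T.
Leader FOC: 423/2 - q_T = 0, so q_T = 423/2.
Then q_W = (279 - 423/2)/2 = 135/4.

33.75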